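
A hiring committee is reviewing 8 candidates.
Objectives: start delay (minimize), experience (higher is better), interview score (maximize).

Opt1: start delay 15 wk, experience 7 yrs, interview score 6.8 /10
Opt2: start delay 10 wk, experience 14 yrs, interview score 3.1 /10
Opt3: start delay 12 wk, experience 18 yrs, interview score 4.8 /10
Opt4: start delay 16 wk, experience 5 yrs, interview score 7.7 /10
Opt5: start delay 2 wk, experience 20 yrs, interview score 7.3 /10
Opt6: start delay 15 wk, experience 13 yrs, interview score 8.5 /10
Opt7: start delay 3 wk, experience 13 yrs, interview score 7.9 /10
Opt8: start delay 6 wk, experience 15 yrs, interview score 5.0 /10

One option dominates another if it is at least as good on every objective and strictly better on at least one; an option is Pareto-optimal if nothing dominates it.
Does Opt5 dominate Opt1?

Opt5 vs Opt1: start delay 2≤15, experience 20≥7, interview score 7.3≥6.8 — Opt5 is at least as good on every objective with at least one strict improvement.

Yes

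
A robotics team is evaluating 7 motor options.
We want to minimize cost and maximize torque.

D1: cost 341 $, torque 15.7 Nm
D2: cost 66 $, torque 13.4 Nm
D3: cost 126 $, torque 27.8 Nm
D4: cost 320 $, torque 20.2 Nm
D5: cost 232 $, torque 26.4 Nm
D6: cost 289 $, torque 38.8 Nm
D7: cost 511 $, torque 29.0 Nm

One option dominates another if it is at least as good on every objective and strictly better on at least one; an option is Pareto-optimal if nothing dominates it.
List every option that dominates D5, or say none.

D3

D3: cost 126≤232, torque 27.8≥26.4 — dominates D5.
Others (D1, D2, D4, D6, D7) are each worse than D5 on at least one objective.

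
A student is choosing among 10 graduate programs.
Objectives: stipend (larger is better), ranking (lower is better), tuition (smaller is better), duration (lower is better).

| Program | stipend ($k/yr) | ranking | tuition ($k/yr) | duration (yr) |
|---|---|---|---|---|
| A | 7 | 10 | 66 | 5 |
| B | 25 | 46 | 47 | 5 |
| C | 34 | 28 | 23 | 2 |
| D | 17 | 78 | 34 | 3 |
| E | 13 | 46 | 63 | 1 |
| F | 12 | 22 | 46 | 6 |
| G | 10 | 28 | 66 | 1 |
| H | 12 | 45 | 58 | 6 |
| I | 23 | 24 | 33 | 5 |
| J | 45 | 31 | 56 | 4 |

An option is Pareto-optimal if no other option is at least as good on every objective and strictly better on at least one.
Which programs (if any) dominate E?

A: worse on stipend (7 vs 13).
B: worse on duration (5 vs 1).
C: worse on duration (2 vs 1).
D: worse on ranking (78 vs 46).
F: worse on stipend (12 vs 13).
G: worse on stipend (10 vs 13).
H: worse on stipend (12 vs 13).
I: worse on duration (5 vs 1).
J: worse on duration (4 vs 1).
No option dominates E.

none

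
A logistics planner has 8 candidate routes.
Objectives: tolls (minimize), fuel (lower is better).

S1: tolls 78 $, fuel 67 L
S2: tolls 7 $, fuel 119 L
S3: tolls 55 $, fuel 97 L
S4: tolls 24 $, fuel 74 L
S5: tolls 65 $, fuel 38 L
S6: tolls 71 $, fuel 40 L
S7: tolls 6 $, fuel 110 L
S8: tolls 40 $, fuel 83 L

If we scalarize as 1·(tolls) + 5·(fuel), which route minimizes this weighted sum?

S5

S1: 1·78 + 5·67 = 413
S2: 1·7 + 5·119 = 602
S3: 1·55 + 5·97 = 540
S4: 1·24 + 5·74 = 394
S5: 1·65 + 5·38 = 255
S6: 1·71 + 5·40 = 271
S7: 1·6 + 5·110 = 556
S8: 1·40 + 5·83 = 455
Lowest: S5 at 255.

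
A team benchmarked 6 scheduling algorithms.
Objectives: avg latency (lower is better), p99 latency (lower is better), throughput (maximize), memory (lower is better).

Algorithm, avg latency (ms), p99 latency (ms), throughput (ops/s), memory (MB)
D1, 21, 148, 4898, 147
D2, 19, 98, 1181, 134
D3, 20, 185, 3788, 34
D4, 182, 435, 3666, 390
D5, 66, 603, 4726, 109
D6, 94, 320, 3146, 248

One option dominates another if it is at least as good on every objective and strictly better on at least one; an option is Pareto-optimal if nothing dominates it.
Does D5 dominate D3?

D5 vs D3: D5 is worse on avg latency (66 vs 20), so it does not dominate D3.

No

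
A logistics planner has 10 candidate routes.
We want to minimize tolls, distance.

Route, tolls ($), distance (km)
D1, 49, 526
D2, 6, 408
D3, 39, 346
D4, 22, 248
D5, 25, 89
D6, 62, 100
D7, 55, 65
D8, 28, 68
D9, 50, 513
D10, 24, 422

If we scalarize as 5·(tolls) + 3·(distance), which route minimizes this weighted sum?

D8

D1: 5·49 + 3·526 = 1823
D2: 5·6 + 3·408 = 1254
D3: 5·39 + 3·346 = 1233
D4: 5·22 + 3·248 = 854
D5: 5·25 + 3·89 = 392
D6: 5·62 + 3·100 = 610
D7: 5·55 + 3·65 = 470
D8: 5·28 + 3·68 = 344
D9: 5·50 + 3·513 = 1789
D10: 5·24 + 3·422 = 1386
Lowest: D8 at 344.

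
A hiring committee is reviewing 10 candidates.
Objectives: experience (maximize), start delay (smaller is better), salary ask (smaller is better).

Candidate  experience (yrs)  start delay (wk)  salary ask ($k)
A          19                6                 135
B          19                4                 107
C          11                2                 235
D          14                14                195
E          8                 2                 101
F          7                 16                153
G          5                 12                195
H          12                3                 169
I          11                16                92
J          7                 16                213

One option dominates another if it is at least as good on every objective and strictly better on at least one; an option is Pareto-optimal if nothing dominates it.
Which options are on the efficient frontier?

B, C, E, H, I

A: dominated by B (experience 19≥19, start delay 4≤6, salary ask 107≤135).
B: not dominated.
C: not dominated.
D: dominated by A (experience 19≥14, start delay 6≤14, salary ask 135≤195).
E: not dominated.
F: dominated by A (experience 19≥7, start delay 6≤16, salary ask 135≤153).
G: dominated by A (experience 19≥5, start delay 6≤12, salary ask 135≤195).
H: not dominated.
I: not dominated (best salary ask).
J: dominated by A (experience 19≥7, start delay 6≤16, salary ask 135≤213).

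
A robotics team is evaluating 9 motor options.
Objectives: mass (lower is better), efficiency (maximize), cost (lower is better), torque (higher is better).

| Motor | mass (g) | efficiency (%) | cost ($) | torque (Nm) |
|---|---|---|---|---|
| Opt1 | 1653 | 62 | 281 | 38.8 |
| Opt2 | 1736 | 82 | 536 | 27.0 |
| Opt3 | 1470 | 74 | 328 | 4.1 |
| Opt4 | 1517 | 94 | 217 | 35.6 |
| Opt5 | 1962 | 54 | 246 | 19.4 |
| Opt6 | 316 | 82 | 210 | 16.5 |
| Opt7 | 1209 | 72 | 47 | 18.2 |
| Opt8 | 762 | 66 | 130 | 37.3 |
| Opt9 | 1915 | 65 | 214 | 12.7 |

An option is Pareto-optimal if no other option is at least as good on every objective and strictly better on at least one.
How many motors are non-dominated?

5

Opt1: not dominated (best torque).
Opt2: dominated by Opt4 (mass 1517≤1736, efficiency 94≥82, cost 217≤536, torque 35.6≥27.0).
Opt3: dominated by Opt6 (mass 316≤1470, efficiency 82≥74, cost 210≤328, torque 16.5≥4.1).
Opt4: not dominated (best efficiency).
Opt5: dominated by Opt4 (mass 1517≤1962, efficiency 94≥54, cost 217≤246, torque 35.6≥19.4).
Opt6: not dominated (best mass).
Opt7: not dominated (best cost).
Opt8: not dominated.
Opt9: dominated by Opt6 (mass 316≤1915, efficiency 82≥65, cost 210≤214, torque 16.5≥12.7).
Pareto-optimal: Opt1, Opt4, Opt6, Opt7, Opt8 → 5.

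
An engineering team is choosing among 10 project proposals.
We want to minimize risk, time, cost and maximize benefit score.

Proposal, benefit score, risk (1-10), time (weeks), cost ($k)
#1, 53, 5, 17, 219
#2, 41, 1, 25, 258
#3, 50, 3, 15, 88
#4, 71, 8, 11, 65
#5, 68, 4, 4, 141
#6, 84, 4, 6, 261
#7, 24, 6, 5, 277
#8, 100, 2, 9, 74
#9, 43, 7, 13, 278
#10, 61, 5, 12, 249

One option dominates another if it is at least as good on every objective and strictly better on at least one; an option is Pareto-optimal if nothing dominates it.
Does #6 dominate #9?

Yes

#6 vs #9: benefit score 84≥43, risk 4≤7, time 6≤13, cost 261≤278 — #6 is at least as good on every objective with at least one strict improvement.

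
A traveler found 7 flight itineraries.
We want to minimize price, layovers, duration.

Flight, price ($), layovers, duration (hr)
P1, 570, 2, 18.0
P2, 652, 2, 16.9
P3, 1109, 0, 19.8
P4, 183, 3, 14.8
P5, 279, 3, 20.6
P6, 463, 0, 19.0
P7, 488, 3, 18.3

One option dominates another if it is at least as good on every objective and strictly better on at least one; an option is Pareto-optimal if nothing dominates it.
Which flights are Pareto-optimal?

P1: not dominated.
P2: not dominated.
P3: dominated by P6 (price 463≤1109, layovers 0≤0, duration 19.0≤19.8).
P4: not dominated (best price).
P5: dominated by P4 (price 183≤279, layovers 3≤3, duration 14.8≤20.6).
P6: not dominated.
P7: dominated by P4 (price 183≤488, layovers 3≤3, duration 14.8≤18.3).

P1, P2, P4, P6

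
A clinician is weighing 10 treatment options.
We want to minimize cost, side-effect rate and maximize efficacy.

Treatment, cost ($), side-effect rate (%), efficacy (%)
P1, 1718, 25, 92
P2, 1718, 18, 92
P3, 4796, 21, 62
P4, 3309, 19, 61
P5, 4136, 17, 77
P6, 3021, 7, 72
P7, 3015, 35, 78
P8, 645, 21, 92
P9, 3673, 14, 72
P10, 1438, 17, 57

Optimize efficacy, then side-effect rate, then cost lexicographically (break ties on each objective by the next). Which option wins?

P2

First maximize efficacy: best is 92, kept {P1, P2, P8}.
Then minimize side-effect rate: best is 18, kept {P2}.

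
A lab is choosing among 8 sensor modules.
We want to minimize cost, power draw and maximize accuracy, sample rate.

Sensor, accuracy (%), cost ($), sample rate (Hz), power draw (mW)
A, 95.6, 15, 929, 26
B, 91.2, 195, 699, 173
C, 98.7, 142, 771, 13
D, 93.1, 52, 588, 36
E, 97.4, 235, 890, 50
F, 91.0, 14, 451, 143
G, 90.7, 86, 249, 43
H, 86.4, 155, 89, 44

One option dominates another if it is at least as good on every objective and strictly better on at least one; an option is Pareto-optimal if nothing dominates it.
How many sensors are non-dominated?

4

A: not dominated (best sample rate).
B: dominated by A (accuracy 95.6≥91.2, cost 15≤195, sample rate 929≥699, power draw 26≤173).
C: not dominated (best accuracy).
D: dominated by A (accuracy 95.6≥93.1, cost 15≤52, sample rate 929≥588, power draw 26≤36).
E: not dominated.
F: not dominated (best cost).
G: dominated by A (accuracy 95.6≥90.7, cost 15≤86, sample rate 929≥249, power draw 26≤43).
H: dominated by A (accuracy 95.6≥86.4, cost 15≤155, sample rate 929≥89, power draw 26≤44).
Pareto-optimal: A, C, E, F → 4.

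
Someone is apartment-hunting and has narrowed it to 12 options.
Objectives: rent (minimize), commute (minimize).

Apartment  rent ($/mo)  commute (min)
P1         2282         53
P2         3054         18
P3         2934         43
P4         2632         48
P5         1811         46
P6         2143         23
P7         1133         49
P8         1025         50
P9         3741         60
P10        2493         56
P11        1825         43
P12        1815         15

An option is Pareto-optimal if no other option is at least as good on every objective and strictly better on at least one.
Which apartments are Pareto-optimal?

P1: dominated by P5 (rent 1811≤2282, commute 46≤53).
P2: dominated by P12 (rent 1815≤3054, commute 15≤18).
P3: dominated by P6 (rent 2143≤2934, commute 23≤43).
P4: dominated by P5 (rent 1811≤2632, commute 46≤48).
P5: not dominated.
P6: dominated by P12 (rent 1815≤2143, commute 15≤23).
P7: not dominated.
P8: not dominated (best rent).
P9: dominated by P1 (rent 2282≤3741, commute 53≤60).
P10: dominated by P1 (rent 2282≤2493, commute 53≤56).
P11: dominated by P12 (rent 1815≤1825, commute 15≤43).
P12: not dominated (best commute).

P5, P7, P8, P12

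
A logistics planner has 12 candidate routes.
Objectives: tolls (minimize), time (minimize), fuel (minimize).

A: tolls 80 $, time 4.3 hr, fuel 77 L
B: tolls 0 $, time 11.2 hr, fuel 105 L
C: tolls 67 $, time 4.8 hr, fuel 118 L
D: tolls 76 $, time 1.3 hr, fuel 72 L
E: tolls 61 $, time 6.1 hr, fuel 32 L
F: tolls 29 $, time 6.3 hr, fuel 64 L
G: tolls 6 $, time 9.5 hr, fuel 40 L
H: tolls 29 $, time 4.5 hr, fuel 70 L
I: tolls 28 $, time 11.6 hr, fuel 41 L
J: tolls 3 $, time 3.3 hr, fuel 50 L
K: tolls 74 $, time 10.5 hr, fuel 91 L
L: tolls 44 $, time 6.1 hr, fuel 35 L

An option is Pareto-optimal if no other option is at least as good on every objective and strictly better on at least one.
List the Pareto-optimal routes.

B, D, E, G, J, L

A: dominated by D (tolls 76≤80, time 1.3≤4.3, fuel 72≤77).
B: not dominated (best tolls).
C: dominated by H (tolls 29≤67, time 4.5≤4.8, fuel 70≤118).
D: not dominated (best time).
E: not dominated (best fuel).
F: dominated by J (tolls 3≤29, time 3.3≤6.3, fuel 50≤64).
G: not dominated.
H: dominated by J (tolls 3≤29, time 3.3≤4.5, fuel 50≤70).
I: dominated by G (tolls 6≤28, time 9.5≤11.6, fuel 40≤41).
J: not dominated.
K: dominated by E (tolls 61≤74, time 6.1≤10.5, fuel 32≤91).
L: not dominated.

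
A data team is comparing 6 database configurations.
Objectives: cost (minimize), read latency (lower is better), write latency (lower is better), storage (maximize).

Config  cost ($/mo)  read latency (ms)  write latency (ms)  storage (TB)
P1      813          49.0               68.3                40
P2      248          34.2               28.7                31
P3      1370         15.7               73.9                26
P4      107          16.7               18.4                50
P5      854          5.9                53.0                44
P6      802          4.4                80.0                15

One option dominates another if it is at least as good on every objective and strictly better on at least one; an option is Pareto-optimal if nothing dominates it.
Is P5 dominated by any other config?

No

P1: worse on read latency (49.0 vs 5.9).
P2: worse on read latency (34.2 vs 5.9).
P3: worse on cost (1370 vs 854).
P4: worse on read latency (16.7 vs 5.9).
P6: worse on write latency (80.0 vs 53.0).
No option is at least as good as P5 on every objective and strictly better on one.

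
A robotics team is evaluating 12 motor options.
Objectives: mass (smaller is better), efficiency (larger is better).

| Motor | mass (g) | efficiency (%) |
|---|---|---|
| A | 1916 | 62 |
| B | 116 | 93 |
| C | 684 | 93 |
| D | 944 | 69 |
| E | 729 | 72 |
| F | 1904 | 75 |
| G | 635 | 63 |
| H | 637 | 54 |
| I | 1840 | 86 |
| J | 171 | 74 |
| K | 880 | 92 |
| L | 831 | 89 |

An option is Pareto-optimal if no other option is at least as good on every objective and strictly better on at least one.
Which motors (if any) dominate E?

B: mass 116≤729, efficiency 93≥72 — dominates E.
C: mass 684≤729, efficiency 93≥72 — dominates E.
J: mass 171≤729, efficiency 74≥72 — dominates E.
Others (A, D, F, G, H, I, K, L) are each worse than E on at least one objective.

B, C, J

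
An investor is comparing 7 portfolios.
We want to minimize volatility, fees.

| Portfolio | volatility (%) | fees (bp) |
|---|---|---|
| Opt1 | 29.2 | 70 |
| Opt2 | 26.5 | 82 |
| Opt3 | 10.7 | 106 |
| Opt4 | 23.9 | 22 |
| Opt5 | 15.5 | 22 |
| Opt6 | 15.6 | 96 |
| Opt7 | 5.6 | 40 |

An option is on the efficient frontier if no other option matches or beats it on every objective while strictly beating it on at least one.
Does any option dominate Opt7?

Opt1: worse on volatility (29.2 vs 5.6).
Opt2: worse on volatility (26.5 vs 5.6).
Opt3: worse on volatility (10.7 vs 5.6).
Opt4: worse on volatility (23.9 vs 5.6).
Opt5: worse on volatility (15.5 vs 5.6).
Opt6: worse on volatility (15.6 vs 5.6).
No option is at least as good as Opt7 on every objective and strictly better on one.

No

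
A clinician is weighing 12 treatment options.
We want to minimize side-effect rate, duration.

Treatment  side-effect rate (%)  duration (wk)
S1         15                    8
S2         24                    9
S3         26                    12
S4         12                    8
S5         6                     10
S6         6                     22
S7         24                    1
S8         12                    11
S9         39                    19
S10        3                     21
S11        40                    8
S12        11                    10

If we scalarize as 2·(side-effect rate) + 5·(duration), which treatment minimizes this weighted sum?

S7

S1: 2·15 + 5·8 = 70
S2: 2·24 + 5·9 = 93
S3: 2·26 + 5·12 = 112
S4: 2·12 + 5·8 = 64
S5: 2·6 + 5·10 = 62
S6: 2·6 + 5·22 = 122
S7: 2·24 + 5·1 = 53
S8: 2·12 + 5·11 = 79
S9: 2·39 + 5·19 = 173
S10: 2·3 + 5·21 = 111
S11: 2·40 + 5·8 = 120
S12: 2·11 + 5·10 = 72
Lowest: S7 at 53.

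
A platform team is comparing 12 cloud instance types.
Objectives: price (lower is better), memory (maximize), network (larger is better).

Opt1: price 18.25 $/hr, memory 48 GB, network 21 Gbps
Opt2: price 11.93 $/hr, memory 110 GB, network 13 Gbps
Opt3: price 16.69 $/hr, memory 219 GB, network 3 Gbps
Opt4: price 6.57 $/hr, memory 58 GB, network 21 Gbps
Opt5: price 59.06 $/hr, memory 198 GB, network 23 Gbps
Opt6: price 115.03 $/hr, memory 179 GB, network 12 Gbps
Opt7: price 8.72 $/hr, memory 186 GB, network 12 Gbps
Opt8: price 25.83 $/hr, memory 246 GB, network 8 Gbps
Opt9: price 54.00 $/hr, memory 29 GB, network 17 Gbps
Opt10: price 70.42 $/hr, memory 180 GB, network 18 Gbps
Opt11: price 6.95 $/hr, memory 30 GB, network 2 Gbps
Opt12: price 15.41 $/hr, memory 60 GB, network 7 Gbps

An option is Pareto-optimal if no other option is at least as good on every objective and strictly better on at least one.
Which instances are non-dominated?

Opt1: dominated by Opt4 (price 6.57≤18.25, memory 58≥48, network 21≥21).
Opt2: not dominated.
Opt3: not dominated.
Opt4: not dominated (best price).
Opt5: not dominated (best network).
Opt6: dominated by Opt5 (price 59.06≤115.03, memory 198≥179, network 23≥12).
Opt7: not dominated.
Opt8: not dominated (best memory).
Opt9: dominated by Opt1 (price 18.25≤54.00, memory 48≥29, network 21≥17).
Opt10: dominated by Opt5 (price 59.06≤70.42, memory 198≥180, network 23≥18).
Opt11: dominated by Opt4 (price 6.57≤6.95, memory 58≥30, network 21≥2).
Opt12: dominated by Opt2 (price 11.93≤15.41, memory 110≥60, network 13≥7).

Opt2, Opt3, Opt4, Opt5, Opt7, Opt8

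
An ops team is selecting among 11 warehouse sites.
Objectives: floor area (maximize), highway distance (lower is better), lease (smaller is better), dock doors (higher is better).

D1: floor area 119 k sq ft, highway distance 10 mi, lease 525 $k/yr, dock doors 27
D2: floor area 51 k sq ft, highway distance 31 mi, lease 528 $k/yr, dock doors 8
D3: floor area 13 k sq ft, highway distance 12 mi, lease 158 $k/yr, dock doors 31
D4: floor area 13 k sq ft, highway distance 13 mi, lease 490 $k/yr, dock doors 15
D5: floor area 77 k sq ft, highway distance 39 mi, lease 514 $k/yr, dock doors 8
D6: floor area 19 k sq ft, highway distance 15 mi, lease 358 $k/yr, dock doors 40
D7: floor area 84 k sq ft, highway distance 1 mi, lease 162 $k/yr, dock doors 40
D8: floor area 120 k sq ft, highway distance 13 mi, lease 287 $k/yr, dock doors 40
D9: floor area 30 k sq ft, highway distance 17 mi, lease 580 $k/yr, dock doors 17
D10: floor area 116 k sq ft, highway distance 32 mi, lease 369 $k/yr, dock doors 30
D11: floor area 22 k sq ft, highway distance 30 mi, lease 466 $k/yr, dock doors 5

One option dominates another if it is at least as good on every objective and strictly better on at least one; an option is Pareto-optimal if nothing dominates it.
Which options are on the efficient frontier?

D1: not dominated.
D2: dominated by D1 (floor area 119≥51, highway distance 10≤31, lease 525≤528, dock doors 27≥8).
D3: not dominated (best lease).
D4: dominated by D3 (floor area 13≥13, highway distance 12≤13, lease 158≤490, dock doors 31≥15).
D5: dominated by D7 (floor area 84≥77, highway distance 1≤39, lease 162≤514, dock doors 40≥8).
D6: dominated by D7 (floor area 84≥19, highway distance 1≤15, lease 162≤358, dock doors 40≥40).
D7: not dominated (best highway distance).
D8: not dominated (best floor area).
D9: dominated by D1 (floor area 119≥30, highway distance 10≤17, lease 525≤580, dock doors 27≥17).
D10: dominated by D8 (floor area 120≥116, highway distance 13≤32, lease 287≤369, dock doors 40≥30).
D11: dominated by D7 (floor area 84≥22, highway distance 1≤30, lease 162≤466, dock doors 40≥5).

D1, D3, D7, D8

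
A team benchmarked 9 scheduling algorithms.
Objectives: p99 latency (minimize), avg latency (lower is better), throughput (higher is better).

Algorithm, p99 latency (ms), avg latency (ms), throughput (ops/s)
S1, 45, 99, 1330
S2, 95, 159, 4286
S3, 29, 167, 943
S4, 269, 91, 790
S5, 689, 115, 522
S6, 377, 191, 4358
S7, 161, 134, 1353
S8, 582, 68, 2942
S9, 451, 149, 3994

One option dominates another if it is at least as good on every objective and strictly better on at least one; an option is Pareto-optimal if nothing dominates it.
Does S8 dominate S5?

S8 vs S5: p99 latency 582≤689, avg latency 68≤115, throughput 2942≥522 — S8 is at least as good on every objective with at least one strict improvement.

Yes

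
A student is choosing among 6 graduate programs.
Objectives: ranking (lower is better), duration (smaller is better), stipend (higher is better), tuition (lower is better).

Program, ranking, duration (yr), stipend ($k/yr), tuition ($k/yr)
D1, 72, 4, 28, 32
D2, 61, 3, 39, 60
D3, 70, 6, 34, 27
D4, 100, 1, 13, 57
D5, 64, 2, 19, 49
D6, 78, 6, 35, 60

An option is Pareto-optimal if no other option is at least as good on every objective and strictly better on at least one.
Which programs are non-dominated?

D1, D2, D3, D4, D5

D1: not dominated.
D2: not dominated (best ranking).
D3: not dominated (best tuition).
D4: not dominated (best duration).
D5: not dominated.
D6: dominated by D2 (ranking 61≤78, duration 3≤6, stipend 39≥35, tuition 60≤60).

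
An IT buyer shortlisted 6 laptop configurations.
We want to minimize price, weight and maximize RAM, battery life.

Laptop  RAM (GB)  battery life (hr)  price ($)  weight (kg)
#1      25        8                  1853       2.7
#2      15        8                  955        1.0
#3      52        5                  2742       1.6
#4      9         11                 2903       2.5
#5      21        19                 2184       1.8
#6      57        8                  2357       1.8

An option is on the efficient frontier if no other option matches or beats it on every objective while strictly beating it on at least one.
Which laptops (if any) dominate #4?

#5: RAM 21≥9, battery life 19≥11, price 2184≤2903, weight 1.8≤2.5 — dominates #4.
Others (#1, #2, #3, #6) are each worse than #4 on at least one objective.

#5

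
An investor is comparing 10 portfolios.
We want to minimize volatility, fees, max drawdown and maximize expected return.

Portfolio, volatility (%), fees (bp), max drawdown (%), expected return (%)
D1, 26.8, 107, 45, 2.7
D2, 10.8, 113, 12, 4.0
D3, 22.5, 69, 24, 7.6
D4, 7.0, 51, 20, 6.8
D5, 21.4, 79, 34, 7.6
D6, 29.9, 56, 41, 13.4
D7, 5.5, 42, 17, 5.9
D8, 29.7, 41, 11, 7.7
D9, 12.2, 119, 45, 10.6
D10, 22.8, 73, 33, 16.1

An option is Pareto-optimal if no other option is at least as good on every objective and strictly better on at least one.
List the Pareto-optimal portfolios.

D2, D3, D4, D5, D6, D7, D8, D9, D10

D1: dominated by D3 (volatility 22.5≤26.8, fees 69≤107, max drawdown 24≤45, expected return 7.6≥2.7).
D2: not dominated.
D3: not dominated.
D4: not dominated.
D5: not dominated.
D6: not dominated.
D7: not dominated (best volatility).
D8: not dominated (best fees).
D9: not dominated.
D10: not dominated (best expected return).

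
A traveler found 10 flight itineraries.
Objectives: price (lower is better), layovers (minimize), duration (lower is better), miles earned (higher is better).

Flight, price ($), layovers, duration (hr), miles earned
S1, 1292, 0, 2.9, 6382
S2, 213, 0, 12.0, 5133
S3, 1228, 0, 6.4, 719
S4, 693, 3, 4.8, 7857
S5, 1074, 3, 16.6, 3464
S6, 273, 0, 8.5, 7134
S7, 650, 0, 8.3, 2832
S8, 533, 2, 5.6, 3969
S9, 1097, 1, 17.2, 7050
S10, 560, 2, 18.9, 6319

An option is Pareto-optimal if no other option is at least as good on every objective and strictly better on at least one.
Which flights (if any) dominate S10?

S6: price 273≤560, layovers 0≤2, duration 8.5≤18.9, miles earned 7134≥6319 — dominates S10.
Others (S1, S2, S3, S4, S5, S7, S8, S9) are each worse than S10 on at least one objective.

S6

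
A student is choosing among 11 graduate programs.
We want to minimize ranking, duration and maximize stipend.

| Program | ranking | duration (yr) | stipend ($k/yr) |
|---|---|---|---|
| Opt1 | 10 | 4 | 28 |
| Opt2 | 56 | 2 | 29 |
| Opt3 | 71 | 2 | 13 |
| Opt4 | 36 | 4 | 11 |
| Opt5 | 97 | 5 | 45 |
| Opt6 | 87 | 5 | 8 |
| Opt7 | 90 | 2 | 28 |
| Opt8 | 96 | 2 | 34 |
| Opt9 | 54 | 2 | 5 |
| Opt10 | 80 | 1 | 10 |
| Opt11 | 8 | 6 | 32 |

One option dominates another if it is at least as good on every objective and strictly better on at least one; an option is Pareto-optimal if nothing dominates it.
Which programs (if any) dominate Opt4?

Opt1

Opt1: ranking 10≤36, duration 4≤4, stipend 28≥11 — dominates Opt4.
Others (Opt2, Opt3, Opt5, Opt6, Opt7, Opt8, Opt9, Opt10, Opt11) are each worse than Opt4 on at least one objective.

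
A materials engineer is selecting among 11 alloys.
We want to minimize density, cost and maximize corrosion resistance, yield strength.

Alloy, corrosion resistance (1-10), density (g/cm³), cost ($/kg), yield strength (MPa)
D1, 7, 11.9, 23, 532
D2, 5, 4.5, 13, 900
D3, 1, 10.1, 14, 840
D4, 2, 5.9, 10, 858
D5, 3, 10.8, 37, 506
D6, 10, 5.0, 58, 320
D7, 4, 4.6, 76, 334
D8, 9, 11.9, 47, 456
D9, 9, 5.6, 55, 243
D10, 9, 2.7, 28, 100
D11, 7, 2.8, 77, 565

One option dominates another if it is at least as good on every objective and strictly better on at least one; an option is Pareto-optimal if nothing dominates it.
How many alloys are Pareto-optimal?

8

D1: not dominated.
D2: not dominated (best yield strength).
D3: dominated by D2 (corrosion resistance 5≥1, density 4.5≤10.1, cost 13≤14, yield strength 900≥840).
D4: not dominated (best cost).
D5: dominated by D2 (corrosion resistance 5≥3, density 4.5≤10.8, cost 13≤37, yield strength 900≥506).
D6: not dominated (best corrosion resistance).
D7: dominated by D2 (corrosion resistance 5≥4, density 4.5≤4.6, cost 13≤76, yield strength 900≥334).
D8: not dominated.
D9: not dominated.
D10: not dominated (best density).
D11: not dominated.
Pareto-optimal: D1, D2, D4, D6, D8, D9, D10, D11 → 8.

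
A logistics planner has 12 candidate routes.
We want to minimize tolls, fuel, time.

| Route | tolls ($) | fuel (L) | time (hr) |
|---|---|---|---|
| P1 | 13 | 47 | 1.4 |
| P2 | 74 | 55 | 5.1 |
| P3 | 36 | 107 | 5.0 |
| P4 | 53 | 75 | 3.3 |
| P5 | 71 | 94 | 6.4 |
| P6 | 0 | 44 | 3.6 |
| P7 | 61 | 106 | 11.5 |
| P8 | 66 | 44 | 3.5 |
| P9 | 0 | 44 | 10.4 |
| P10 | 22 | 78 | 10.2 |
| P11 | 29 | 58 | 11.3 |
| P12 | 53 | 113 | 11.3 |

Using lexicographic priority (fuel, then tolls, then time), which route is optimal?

P6

First minimize fuel: best is 44, kept {P6, P8, P9}.
Then minimize tolls: best is 0, kept {P6, P9}.
Then minimize time: best is 3.6, kept {P6}.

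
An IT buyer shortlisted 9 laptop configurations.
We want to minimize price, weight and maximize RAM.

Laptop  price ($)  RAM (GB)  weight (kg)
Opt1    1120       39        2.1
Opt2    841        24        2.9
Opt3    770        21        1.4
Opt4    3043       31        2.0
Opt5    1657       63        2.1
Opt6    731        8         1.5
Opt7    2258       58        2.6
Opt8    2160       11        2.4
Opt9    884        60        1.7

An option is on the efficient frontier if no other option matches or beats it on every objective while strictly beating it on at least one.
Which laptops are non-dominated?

Opt1: dominated by Opt9 (price 884≤1120, RAM 60≥39, weight 1.7≤2.1).
Opt2: not dominated.
Opt3: not dominated (best weight).
Opt4: dominated by Opt9 (price 884≤3043, RAM 60≥31, weight 1.7≤2.0).
Opt5: not dominated (best RAM).
Opt6: not dominated (best price).
Opt7: dominated by Opt5 (price 1657≤2258, RAM 63≥58, weight 2.1≤2.6).
Opt8: dominated by Opt1 (price 1120≤2160, RAM 39≥11, weight 2.1≤2.4).
Opt9: not dominated.

Opt2, Opt3, Opt5, Opt6, Opt9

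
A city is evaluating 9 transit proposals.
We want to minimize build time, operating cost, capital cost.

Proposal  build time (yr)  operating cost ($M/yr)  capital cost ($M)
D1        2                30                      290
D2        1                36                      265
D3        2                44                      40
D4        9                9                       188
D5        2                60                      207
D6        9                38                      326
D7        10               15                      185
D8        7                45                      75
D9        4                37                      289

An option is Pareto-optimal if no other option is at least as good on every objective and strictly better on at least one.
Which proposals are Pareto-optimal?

D1, D2, D3, D4, D7

D1: not dominated.
D2: not dominated (best build time).
D3: not dominated (best capital cost).
D4: not dominated (best operating cost).
D5: dominated by D3 (build time 2≤2, operating cost 44≤60, capital cost 40≤207).
D6: dominated by D1 (build time 2≤9, operating cost 30≤38, capital cost 290≤326).
D7: not dominated.
D8: dominated by D3 (build time 2≤7, operating cost 44≤45, capital cost 40≤75).
D9: dominated by D2 (build time 1≤4, operating cost 36≤37, capital cost 265≤289).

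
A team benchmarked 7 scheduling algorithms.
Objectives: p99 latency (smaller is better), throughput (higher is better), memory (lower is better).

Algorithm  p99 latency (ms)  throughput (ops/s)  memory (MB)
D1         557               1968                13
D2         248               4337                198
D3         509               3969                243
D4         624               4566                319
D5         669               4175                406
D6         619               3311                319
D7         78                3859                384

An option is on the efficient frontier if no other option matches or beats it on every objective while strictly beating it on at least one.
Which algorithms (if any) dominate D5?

D2: p99 latency 248≤669, throughput 4337≥4175, memory 198≤406 — dominates D5.
D4: p99 latency 624≤669, throughput 4566≥4175, memory 319≤406 — dominates D5.
Others (D1, D3, D6, D7) are each worse than D5 on at least one objective.

D2, D4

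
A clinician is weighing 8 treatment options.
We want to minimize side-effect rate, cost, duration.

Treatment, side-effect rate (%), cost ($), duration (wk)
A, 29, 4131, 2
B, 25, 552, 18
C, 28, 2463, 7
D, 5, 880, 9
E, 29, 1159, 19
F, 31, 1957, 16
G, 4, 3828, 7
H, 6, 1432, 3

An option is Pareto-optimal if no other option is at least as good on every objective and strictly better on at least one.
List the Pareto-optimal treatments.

A: not dominated (best duration).
B: not dominated (best cost).
C: dominated by H (side-effect rate 6≤28, cost 1432≤2463, duration 3≤7).
D: not dominated.
E: dominated by B (side-effect rate 25≤29, cost 552≤1159, duration 18≤19).
F: dominated by D (side-effect rate 5≤31, cost 880≤1957, duration 9≤16).
G: not dominated (best side-effect rate).
H: not dominated.

A, B, D, G, H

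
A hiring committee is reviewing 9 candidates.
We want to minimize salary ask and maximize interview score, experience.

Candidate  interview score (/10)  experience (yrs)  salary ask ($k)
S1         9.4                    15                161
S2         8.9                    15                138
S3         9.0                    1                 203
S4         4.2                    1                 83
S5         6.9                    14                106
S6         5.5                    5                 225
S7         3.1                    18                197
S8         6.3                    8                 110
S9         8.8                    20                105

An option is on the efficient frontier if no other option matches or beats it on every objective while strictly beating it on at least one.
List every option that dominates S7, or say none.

S9

S9: interview score 8.8≥3.1, experience 20≥18, salary ask 105≤197 — dominates S7.
Others (S1, S2, S3, S4, S5, S6, S8) are each worse than S7 on at least one objective.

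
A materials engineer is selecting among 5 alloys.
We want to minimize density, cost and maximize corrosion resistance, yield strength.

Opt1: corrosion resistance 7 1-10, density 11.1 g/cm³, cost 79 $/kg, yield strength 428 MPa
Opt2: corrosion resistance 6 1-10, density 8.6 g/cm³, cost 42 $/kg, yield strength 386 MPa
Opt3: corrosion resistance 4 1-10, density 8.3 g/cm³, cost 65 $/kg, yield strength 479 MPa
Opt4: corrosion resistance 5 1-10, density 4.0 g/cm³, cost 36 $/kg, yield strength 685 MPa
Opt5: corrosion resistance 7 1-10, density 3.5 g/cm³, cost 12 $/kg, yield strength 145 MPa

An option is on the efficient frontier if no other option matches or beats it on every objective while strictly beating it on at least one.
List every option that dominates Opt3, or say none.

Opt4

Opt4: corrosion resistance 5≥4, density 4.0≤8.3, cost 36≤65, yield strength 685≥479 — dominates Opt3.
Others (Opt1, Opt2, Opt5) are each worse than Opt3 on at least one objective.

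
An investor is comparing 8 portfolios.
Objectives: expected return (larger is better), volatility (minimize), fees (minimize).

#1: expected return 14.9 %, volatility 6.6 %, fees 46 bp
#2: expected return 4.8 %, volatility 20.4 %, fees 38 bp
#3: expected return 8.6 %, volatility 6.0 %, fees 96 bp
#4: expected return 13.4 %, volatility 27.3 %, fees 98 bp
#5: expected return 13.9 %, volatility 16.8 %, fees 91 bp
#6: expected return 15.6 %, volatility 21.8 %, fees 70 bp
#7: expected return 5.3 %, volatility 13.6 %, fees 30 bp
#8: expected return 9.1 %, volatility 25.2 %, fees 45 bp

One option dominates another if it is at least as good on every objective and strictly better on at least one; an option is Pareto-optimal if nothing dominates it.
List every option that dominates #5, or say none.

#1

#1: expected return 14.9≥13.9, volatility 6.6≤16.8, fees 46≤91 — dominates #5.
Others (#2, #3, #4, #6, #7, #8) are each worse than #5 on at least one objective.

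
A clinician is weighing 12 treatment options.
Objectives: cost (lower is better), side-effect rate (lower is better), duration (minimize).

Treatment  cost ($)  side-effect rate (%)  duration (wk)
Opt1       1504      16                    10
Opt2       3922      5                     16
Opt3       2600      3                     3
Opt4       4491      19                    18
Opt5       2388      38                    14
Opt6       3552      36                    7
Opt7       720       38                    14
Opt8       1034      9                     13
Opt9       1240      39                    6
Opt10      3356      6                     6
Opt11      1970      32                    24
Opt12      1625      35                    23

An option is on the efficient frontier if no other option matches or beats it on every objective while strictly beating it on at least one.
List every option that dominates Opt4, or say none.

Opt1, Opt2, Opt3, Opt8, Opt10

Opt1: cost 1504≤4491, side-effect rate 16≤19, duration 10≤18 — dominates Opt4.
Opt2: cost 3922≤4491, side-effect rate 5≤19, duration 16≤18 — dominates Opt4.
Opt3: cost 2600≤4491, side-effect rate 3≤19, duration 3≤18 — dominates Opt4.
Opt8: cost 1034≤4491, side-effect rate 9≤19, duration 13≤18 — dominates Opt4.
Opt10: cost 3356≤4491, side-effect rate 6≤19, duration 6≤18 — dominates Opt4.
Others (Opt5, Opt6, Opt7, Opt9, Opt11, Opt12) are each worse than Opt4 on at least one objective.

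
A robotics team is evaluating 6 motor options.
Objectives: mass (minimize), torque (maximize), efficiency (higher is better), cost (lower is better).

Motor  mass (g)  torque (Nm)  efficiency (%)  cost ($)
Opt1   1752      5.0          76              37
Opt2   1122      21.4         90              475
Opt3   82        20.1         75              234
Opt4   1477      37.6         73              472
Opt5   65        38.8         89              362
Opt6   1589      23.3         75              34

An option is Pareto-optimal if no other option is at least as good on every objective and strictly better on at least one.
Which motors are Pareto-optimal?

Opt1, Opt2, Opt3, Opt5, Opt6

Opt1: not dominated.
Opt2: not dominated (best efficiency).
Opt3: not dominated.
Opt4: dominated by Opt5 (mass 65≤1477, torque 38.8≥37.6, efficiency 89≥73, cost 362≤472).
Opt5: not dominated (best mass).
Opt6: not dominated (best cost).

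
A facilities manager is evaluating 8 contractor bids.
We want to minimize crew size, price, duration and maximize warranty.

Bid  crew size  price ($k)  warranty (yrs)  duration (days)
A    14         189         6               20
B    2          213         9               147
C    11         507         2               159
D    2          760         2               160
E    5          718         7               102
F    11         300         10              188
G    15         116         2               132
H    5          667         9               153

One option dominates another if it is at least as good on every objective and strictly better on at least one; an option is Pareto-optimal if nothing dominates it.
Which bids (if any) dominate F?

A: worse on crew size (14 vs 11).
B: worse on warranty (9 vs 10).
C: worse on price (507 vs 300).
D: worse on price (760 vs 300).
E: worse on price (718 vs 300).
G: worse on crew size (15 vs 11).
H: worse on price (667 vs 300).
No option dominates F.

none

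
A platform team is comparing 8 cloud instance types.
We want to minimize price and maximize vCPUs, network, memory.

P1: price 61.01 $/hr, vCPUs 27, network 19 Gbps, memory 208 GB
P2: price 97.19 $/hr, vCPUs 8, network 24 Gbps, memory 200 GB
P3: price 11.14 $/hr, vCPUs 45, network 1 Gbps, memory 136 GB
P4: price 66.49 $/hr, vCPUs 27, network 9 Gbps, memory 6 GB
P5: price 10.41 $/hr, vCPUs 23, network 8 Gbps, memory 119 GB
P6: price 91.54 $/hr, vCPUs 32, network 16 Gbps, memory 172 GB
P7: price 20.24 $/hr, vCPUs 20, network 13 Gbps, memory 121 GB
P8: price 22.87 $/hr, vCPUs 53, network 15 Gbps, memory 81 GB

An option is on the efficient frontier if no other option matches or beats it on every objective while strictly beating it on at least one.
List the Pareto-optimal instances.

P1: not dominated (best memory).
P2: not dominated (best network).
P3: not dominated.
P4: dominated by P1 (price 61.01≤66.49, vCPUs 27≥27, network 19≥9, memory 208≥6).
P5: not dominated (best price).
P6: not dominated.
P7: not dominated.
P8: not dominated (best vCPUs).

P1, P2, P3, P5, P6, P7, P8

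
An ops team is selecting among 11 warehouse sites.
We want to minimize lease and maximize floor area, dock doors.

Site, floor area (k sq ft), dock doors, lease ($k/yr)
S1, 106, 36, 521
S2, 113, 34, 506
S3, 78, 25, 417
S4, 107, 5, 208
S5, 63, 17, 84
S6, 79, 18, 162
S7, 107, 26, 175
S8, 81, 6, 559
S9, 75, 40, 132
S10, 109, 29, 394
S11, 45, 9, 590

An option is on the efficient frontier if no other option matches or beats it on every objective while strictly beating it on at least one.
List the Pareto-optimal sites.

S1: not dominated.
S2: not dominated (best floor area).
S3: dominated by S7 (floor area 107≥78, dock doors 26≥25, lease 175≤417).
S4: dominated by S7 (floor area 107≥107, dock doors 26≥5, lease 175≤208).
S5: not dominated (best lease).
S6: not dominated.
S7: not dominated.
S8: dominated by S1 (floor area 106≥81, dock doors 36≥6, lease 521≤559).
S9: not dominated (best dock doors).
S10: not dominated.
S11: dominated by S1 (floor area 106≥45, dock doors 36≥9, lease 521≤590).

S1, S2, S5, S6, S7, S9, S10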